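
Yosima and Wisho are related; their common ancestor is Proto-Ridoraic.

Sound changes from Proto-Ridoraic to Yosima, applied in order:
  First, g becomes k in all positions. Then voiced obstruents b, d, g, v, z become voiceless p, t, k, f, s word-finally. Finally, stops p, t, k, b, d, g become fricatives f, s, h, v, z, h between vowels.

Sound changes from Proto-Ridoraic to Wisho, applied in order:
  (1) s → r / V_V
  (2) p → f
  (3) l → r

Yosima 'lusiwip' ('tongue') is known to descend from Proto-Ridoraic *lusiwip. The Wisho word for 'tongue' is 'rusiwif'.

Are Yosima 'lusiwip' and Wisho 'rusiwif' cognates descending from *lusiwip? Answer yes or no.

no

Derive the expected Wisho reflex of *lusiwip:
Wisho: *lusiwip
  lusiwip → luriwip   [rhotacism]
  luriwip → luriwif   [unconditioned shift]
  luriwif → ruriwif   [unconditioned shift]
  giving Wisho ruriwif.
The regular Wisho reflex would be 'ruriwif', but the attested form is 'rusiwif'. The correspondence is irregular, so they are not cognates (the Wisho form has a different source).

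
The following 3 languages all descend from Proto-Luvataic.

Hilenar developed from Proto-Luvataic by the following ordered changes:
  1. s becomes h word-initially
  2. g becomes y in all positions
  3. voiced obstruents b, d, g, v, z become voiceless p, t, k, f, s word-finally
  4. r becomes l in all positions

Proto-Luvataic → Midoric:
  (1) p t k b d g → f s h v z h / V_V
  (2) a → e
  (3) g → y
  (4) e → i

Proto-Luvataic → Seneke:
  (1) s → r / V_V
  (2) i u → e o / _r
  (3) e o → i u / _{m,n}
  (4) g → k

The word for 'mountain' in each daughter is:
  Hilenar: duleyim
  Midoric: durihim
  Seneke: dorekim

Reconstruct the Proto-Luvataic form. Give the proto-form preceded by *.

*duregim

Position 2: Hilenar has u, Midoric has u, Seneke has o. Hilenar preserves u here (none of its changes turn any other segment into u), so the proto-segment is *u.
Position 4: Hilenar has e, Midoric has i, Seneke has e. Hilenar preserves e here (none of its changes turn any other segment into e), so the proto-segment is *e.
Position 5: Hilenar has y, Midoric has h, Seneke has k. Taking the neighbouring segments as reconstructed: Hilenar y could go back to *g or *y; Midoric h could go back to *k or *g or *h; Seneke k could go back to *k or *g — the one source consistent with every daughter is *g.
Continuing position by position gives *duregim; check it forward:
Hilenar: *duregim
  duregim (rule 1 does not apply)
  duregim → dureyim   [unconditioned shift]
  dureyim (rule 3 does not apply)
  dureyim → duleyim   [unconditioned shift]
  giving Hilenar duleyim.
Midoric: *duregim
  duregim → durehim   [intervocalic lenition]
  durehim (rule 2 does not apply)
  durehim (rule 3 does not apply)
  durehim → durihim   [vowel merger]
  giving Midoric durihim.
Seneke: *duregim
  duregim (rule 1 does not apply)
  duregim → doregim   [pre-rhotic lowering]
  doregim (rule 3 does not apply)
  doregim → dorekim   [unconditioned shift]
  giving Seneke dorekim.
No other proto-form is consistent with every reflex, so the reconstruction is *duregim.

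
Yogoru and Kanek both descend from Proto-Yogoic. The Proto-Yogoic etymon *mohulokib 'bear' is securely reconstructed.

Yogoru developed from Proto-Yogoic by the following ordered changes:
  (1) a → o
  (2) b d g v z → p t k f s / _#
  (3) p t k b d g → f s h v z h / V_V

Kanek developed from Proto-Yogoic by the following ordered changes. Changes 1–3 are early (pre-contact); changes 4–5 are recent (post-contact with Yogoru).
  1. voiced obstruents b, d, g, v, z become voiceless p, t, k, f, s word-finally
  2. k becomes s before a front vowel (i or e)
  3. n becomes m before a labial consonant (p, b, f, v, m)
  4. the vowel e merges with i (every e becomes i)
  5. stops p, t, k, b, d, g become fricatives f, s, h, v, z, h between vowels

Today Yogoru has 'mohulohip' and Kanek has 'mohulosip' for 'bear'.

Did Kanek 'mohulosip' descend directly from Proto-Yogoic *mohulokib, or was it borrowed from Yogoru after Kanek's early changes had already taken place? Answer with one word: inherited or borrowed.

inherited

If inherited, *mohulokib would pass through all of Kanek's changes:
Kanek: *mohulokib > mohulokip > mohulosip  (by final devoicing, palatalisation)
If borrowed from Yogoru 'mohulohip' after the early changes, it would undergo only the recent ones:
  rule 4 (vowel merger): no change (mohulohip)
  rule 5 (intervocalic lenition): no change (mohulohip)
  ⇒ as a loan: mohulohip
Kanek 'mohulosip' matches the inherited outcome exactly, so it is an inherited cognate, not a loan.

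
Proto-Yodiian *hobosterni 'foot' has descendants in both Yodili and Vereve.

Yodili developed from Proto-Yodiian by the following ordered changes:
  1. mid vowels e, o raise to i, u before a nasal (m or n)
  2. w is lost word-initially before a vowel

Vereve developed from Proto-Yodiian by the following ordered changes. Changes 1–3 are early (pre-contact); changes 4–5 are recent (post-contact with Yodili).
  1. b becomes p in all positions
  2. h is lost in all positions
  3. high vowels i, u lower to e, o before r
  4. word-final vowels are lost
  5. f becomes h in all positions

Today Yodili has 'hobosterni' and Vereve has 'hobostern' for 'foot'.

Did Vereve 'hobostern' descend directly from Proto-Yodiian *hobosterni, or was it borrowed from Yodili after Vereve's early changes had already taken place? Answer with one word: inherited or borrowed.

borrowed

If inherited, *hobosterni would pass through all of Vereve's changes:
Vereve: start from *hobosterni.
  rule 1 (unconditioned shift): hobosterni → hoposterni
  rule 2 (h-loss): hoposterni → oposterni
  rule 3: no change — oposterni
  rule 4 (apocope): oposterni → opostern
  rule 5: no change — opostern
  ⇒ Vereve opostern
If borrowed from Yodili 'hobosterni' after the early changes, it would undergo only the recent ones:
  rule 4 (apocope): hobosterni → hobostern
  rule 5 (unconditioned shift): no change (hobostern)
  ⇒ as a loan: hobostern
Vereve 'hobostern' matches the loan outcome 'hobostern', not the inherited 'opostern' — it skipped the early Vereve changes, so it was borrowed from Yodili.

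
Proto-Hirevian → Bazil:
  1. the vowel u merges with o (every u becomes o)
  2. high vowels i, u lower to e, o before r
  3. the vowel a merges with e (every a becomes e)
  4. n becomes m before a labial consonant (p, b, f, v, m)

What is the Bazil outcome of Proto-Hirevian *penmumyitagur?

Bazil: *penmumyitagur
  penmumyitagur → penmomyitagor   [vowel merger]
  penmomyitagor (rule 2 does not apply)
  penmomyitagor → penmomyitegor   [vowel merger]
  penmomyitegor → pemmomyitegor   [nasal place assimilation]
  giving Bazil pemmomyitegor.

pemmomyitegor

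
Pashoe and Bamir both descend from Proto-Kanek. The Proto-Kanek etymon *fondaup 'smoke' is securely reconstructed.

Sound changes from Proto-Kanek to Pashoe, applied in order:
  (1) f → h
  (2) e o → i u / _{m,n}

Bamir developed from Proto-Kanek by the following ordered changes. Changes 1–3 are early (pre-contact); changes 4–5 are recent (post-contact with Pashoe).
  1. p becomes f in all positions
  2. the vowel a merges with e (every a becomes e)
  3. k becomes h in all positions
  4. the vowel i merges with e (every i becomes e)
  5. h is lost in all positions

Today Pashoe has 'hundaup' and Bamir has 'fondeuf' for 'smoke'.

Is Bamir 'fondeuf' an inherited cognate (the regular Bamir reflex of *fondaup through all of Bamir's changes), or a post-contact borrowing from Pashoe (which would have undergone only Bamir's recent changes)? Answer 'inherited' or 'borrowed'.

If inherited, *fondaup would pass through all of Bamir's changes:
Bamir: *fondaup
  fondaup → fondauf   [unconditioned shift]
  fondauf → fondeuf   [vowel merger]
  fondeuf (rule 3 does not apply)
  fondeuf (rule 4 does not apply)
  fondeuf (rule 5 does not apply)
  giving Bamir fondeuf.
If borrowed from Pashoe 'hundaup' after the early changes, it would undergo only the recent ones:
  rule 4 (vowel merger): no change (hundaup)
  rule 5 (h-loss): hundaup → undaup
  ⇒ as a loan: undaup
Bamir 'fondeuf' matches the inherited outcome exactly, so it is an inherited cognate, not a loan.

inherited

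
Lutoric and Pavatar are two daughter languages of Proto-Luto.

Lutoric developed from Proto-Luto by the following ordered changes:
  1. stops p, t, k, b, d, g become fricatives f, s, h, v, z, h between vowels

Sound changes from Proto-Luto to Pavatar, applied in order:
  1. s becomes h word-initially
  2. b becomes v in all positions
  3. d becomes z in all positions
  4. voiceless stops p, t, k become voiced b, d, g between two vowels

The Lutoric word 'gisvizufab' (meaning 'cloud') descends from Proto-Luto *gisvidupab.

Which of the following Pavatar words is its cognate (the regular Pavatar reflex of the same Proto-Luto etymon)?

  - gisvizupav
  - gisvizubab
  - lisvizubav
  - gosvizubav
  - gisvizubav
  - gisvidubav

Pavatar: start from *gisvidupab.
  rule 1: no change — gisvidupab
  rule 2 (unconditioned shift): gisvidupab → gisvidupav
  rule 3 (unconditioned shift): gisvidupav → gisvizupav
  rule 4 (intervocalic voicing): gisvizupav → gisvizubav
  ⇒ Pavatar gisvizubav
Only 'gisvizubav' matches the regular Pavatar development of *gisvidupab.

gisvizubav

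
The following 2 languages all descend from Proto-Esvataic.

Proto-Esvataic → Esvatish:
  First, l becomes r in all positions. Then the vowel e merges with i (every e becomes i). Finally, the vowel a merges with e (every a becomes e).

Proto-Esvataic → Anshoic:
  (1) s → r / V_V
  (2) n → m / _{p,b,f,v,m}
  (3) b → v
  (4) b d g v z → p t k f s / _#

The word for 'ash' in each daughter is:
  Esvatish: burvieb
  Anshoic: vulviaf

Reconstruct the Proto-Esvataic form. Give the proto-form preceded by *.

*bulviab

Position 6: Esvatish has e, Anshoic has a. Anshoic preserves a here (none of its changes turn any other segment into a), so the proto-segment is *a.
Position 7: Esvatish has b, Anshoic has f. Esvatish preserves b here (none of its changes turn any other segment into b), so the proto-segment is *b.
Continuing position by position gives *bulviab; check it forward:
Esvatish: *bulviab > burviab > burvieb  (by unconditioned shift, vowel merger)
Anshoic: *bulviab
  bulviab (rule 1 does not apply)
  bulviab (rule 2 does not apply)
  bulviab → vulviav   [unconditioned shift]
  vulviav → vulviaf   [final devoicing]
  giving Anshoic vulviaf.
Only *bulviab yields all of Esvatish burvieb, Anshoic vulviaf.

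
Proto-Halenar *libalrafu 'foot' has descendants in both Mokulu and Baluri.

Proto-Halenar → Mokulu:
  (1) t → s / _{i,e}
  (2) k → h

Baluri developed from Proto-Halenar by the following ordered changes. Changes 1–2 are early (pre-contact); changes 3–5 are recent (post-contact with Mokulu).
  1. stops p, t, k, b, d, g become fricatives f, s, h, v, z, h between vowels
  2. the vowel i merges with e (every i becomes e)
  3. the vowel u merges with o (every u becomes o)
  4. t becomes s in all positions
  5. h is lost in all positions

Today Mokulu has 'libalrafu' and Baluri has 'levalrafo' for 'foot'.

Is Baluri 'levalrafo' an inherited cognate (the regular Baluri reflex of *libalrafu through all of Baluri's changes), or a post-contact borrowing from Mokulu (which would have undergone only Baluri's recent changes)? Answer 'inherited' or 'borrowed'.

If inherited, *libalrafu would pass through all of Baluri's changes:
Baluri: *libalrafu > livalrafu > levalrafu > levalrafo  (by intervocalic lenition, vowel merger, vowel merger)
If borrowed from Mokulu 'libalrafu' after the early changes, it would undergo only the recent ones:
  rule 3 (vowel merger): libalrafu → libalrafo
  rule 4 (unconditioned shift): no change (libalrafo)
  rule 5 (h-loss): no change (libalrafo)
  ⇒ as a loan: libalrafo
Baluri 'levalrafo' matches the inherited outcome exactly, so it is an inherited cognate, not a loan.

inherited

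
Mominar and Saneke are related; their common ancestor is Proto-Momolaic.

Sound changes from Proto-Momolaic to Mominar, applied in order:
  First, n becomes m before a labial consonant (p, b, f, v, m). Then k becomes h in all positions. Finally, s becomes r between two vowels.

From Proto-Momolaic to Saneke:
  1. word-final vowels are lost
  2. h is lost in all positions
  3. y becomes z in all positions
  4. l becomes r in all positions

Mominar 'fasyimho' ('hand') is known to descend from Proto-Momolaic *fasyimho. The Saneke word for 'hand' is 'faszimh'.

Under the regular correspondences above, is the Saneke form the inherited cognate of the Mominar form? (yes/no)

no

Derive the expected Saneke reflex of *fasyimho:
Saneke: *fasyimho > fasyimh > fasyim > faszim  (by apocope, h-loss, unconditioned shift)
The regular Saneke reflex would be 'faszim', but the attested form is 'faszimh'. The correspondence is irregular, so they are not cognates (the Saneke form has a different source).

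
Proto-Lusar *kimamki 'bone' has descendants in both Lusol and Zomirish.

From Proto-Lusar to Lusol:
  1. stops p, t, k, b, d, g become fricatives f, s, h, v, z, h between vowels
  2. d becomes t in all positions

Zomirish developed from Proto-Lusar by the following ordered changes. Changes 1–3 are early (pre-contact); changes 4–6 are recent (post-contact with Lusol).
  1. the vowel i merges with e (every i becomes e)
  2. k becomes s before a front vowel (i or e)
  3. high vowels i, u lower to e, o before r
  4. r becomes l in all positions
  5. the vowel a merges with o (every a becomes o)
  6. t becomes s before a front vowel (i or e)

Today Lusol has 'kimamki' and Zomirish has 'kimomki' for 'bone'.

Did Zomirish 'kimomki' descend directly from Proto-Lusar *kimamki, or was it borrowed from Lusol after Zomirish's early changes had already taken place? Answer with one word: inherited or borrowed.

borrowed

If inherited, *kimamki would pass through all of Zomirish's changes:
Zomirish: *kimamki
  kimamki → kemamke   [vowel merger]
  kemamke → semamse   [palatalisation]
  semamse (rule 3 does not apply)
  semamse (rule 4 does not apply)
  semamse → semomse   [vowel merger]
  semomse (rule 6 does not apply)
  giving Zomirish semomse.
If borrowed from Lusol 'kimamki' after the early changes, it would undergo only the recent ones:
  rule 4 (unconditioned shift): no change (kimamki)
  rule 5 (vowel merger): kimamki → kimomki
  rule 6 (palatalisation): no change (kimomki)
  ⇒ as a loan: kimomki
Zomirish 'kimomki' matches the loan outcome 'kimomki', not the inherited 'semomse' — it skipped the early Zomirish changes, so it was borrowed from Lusol.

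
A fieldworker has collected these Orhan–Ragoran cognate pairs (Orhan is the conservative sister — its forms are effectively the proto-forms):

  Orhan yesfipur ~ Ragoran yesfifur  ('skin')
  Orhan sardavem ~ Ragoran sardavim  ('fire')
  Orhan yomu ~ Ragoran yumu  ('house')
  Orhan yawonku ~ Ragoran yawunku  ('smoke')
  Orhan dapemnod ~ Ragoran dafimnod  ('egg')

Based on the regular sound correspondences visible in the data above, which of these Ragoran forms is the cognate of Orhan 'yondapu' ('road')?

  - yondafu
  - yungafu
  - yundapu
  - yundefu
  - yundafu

yundafu

yawonku ~ yawunku — Orhan o corresponds to Ragoran u after a consonant, before a nasal.
yesfipur ~ yesfifur — Orhan p corresponds to Ragoran f between vowels (before a back vowel).
Applying these to Orhan 'yondapu':
  yondapu → yundapu   (o→u after a consonant, before a nasal)
  yundapu → yundafu   (p→f between vowels (before a back vowel))
So the Ragoran cognate is 'yundafu'.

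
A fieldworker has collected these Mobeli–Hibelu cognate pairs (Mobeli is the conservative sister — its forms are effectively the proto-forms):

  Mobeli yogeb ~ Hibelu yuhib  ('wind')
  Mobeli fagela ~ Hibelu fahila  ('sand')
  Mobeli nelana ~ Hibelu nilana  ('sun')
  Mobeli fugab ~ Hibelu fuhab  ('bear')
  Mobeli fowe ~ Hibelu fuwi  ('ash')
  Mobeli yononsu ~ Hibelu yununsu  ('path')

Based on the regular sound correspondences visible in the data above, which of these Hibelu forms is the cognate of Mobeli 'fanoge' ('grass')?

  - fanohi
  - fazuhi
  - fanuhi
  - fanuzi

fanuhi

yogeb ~ yuhib, fowe ~ fuwi — Mobeli o corresponds to Hibelu u after a consonant, before a consonant other than r, m, n, p, b, f, v.
yogeb ~ yuhib, fagela ~ fahila — Mobeli g corresponds to Hibelu h between vowels (before a front vowel).
fowe ~ fuwi — Mobeli e corresponds to Hibelu i word-finally.
Applying these to Mobeli 'fanoge':
  fanoge → fanuge   (o→u after a consonant, before a consonant other than r, m, n, p, b, f, v)
  fanuge → fanuhe   (g→h between vowels (before a front vowel))
  fanuhe → fanuhi   (e→i word-finally)
So the Hibelu cognate is 'fanuhi'.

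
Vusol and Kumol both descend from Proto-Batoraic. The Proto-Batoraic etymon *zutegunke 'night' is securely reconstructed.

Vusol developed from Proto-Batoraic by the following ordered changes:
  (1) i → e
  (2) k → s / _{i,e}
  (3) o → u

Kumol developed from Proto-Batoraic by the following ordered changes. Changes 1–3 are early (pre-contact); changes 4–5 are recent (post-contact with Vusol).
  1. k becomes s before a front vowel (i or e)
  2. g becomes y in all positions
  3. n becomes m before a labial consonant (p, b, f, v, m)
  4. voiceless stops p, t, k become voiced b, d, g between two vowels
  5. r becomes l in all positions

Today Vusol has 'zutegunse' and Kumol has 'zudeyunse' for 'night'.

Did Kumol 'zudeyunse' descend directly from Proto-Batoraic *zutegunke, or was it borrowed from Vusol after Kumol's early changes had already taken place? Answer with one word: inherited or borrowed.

inherited

If inherited, *zutegunke would pass through all of Kumol's changes:
Kumol: start from *zutegunke.
  rule 1 (palatalisation): zutegunke → zutegunse
  rule 2 (unconditioned shift): zutegunse → zuteyunse
  rule 3: no change — zuteyunse
  rule 4 (intervocalic voicing): zuteyunse → zudeyunse
  rule 5: no change — zudeyunse
  ⇒ Kumol zudeyunse
If borrowed from Vusol 'zutegunse' after the early changes, it would undergo only the recent ones:
  rule 4 (intervocalic voicing): zutegunse → zudegunse
  rule 5 (unconditioned shift): no change (zudegunse)
  ⇒ as a loan: zudegunse
Kumol 'zudeyunse' matches the inherited outcome exactly, so it is an inherited cognate, not a loan.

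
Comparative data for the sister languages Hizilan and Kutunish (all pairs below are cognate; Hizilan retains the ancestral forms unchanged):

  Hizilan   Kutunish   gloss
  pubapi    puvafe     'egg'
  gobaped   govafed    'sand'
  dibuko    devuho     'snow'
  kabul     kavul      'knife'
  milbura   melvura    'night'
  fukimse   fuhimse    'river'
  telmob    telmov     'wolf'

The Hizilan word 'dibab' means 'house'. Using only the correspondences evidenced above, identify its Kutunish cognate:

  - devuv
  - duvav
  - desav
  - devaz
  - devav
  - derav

devav

dibuko ~ devuho — Hizilan i corresponds to Kutunish e after a consonant, before a labial obstruent.
pubapi ~ puvafe, gobaped ~ govafed — Hizilan b corresponds to Kutunish v between vowels (before a back vowel).
telmob ~ telmov — Hizilan b corresponds to Kutunish v word-finally.
Applying these to Hizilan 'dibab':
  dibab → debab   (i→e after a consonant, before a labial obstruent)
  debab → devab   (b→v between vowels (before a back vowel))
  devab → devav   (b→v word-finally)
So the Kutunish cognate is 'devav'.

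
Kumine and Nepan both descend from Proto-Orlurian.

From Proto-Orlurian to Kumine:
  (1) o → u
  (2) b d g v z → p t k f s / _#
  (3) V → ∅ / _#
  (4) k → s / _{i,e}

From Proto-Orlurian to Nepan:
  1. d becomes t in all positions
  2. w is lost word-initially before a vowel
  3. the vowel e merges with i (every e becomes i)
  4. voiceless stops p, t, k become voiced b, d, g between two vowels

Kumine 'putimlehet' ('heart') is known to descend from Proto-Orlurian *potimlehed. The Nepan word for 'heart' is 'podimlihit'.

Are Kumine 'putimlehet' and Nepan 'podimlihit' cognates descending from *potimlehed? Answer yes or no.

yes

Derive the expected Nepan reflex of *potimlehed:
Nepan: *potimlehed > potimlehet > potimlihit > podimlihit  (by unconditioned shift, vowel merger, intervocalic voicing)
Nepan 'podimlihit' matches the regular reflex exactly, so the pair is cognate.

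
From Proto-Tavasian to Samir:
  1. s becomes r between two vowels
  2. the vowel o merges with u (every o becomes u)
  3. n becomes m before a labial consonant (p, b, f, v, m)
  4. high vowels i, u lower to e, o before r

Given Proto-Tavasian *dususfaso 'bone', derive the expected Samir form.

dorusfaru

Samir: start from *dususfaso.
  rule 1 (rhotacism): dususfaso → durusfaro
  rule 2 (vowel merger): durusfaro → durusfaru
  rule 3: no change — durusfaru
  rule 4 (pre-rhotic lowering): durusfaru → dorusfaru
  ⇒ Samir dorusfaru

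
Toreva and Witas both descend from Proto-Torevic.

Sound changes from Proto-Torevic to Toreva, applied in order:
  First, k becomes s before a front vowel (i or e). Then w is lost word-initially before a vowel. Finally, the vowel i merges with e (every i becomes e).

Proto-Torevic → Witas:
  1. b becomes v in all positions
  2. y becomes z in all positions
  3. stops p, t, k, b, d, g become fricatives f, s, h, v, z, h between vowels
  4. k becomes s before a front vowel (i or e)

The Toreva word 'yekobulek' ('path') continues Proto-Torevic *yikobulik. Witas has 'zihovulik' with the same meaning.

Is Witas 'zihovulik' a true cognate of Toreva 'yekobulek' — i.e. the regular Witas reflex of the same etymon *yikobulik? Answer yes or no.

Derive the expected Witas reflex of *yikobulik:
Witas: *yikobulik
  yikobulik → yikovulik   [unconditioned shift]
  yikovulik → zikovulik   [unconditioned shift]
  zikovulik → zihovulik   [intervocalic lenition]
  zihovulik (rule 4 does not apply)
  giving Witas zihovulik.
Witas 'zihovulik' matches the regular reflex exactly, so the pair is cognate.

yes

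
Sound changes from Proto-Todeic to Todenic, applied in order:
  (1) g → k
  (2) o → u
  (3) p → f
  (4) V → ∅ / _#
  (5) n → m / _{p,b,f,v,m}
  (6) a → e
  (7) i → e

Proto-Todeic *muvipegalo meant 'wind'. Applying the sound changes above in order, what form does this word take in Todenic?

muvefekel

Todenic: *muvipegalo > muvipekalo > muvipekalu > muvifekalu > muvifekal > muvifekel > muvefekel  (by unconditioned shift, vowel merger, unconditioned shift, apocope, vowel merger, vowel merger)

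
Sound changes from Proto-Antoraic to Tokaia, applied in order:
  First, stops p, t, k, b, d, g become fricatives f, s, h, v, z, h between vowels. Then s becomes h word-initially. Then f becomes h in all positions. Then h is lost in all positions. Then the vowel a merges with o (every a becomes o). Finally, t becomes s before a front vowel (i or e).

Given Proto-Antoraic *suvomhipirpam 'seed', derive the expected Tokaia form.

Tokaia: start from *suvomhipirpam.
  rule 1 (intervocalic lenition): suvomhipirpam → suvomhifirpam
  rule 2 (debuccalisation): suvomhifirpam → huvomhifirpam
  rule 3 (unconditioned shift): huvomhifirpam → huvomhihirpam
  rule 4 (h-loss): huvomhihirpam → uvomiirpam
  rule 5 (vowel merger): uvomiirpam → uvomiirpom
  rule 6: no change — uvomiirpom
  ⇒ Tokaia uvomiirpom

uvomiirpom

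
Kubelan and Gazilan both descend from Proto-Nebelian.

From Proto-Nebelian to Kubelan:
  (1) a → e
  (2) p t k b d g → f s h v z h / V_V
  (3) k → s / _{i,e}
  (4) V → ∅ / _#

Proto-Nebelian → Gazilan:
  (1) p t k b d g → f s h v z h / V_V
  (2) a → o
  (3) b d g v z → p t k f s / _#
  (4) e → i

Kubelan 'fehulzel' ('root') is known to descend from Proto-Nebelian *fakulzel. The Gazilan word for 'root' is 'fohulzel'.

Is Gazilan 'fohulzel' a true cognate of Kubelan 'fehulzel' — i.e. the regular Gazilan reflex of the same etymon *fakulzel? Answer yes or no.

Derive the expected Gazilan reflex of *fakulzel:
Gazilan: *fakulzel
  fakulzel → fahulzel   [intervocalic lenition]
  fahulzel → fohulzel   [vowel merger]
  fohulzel (rule 3 does not apply)
  fohulzel → fohulzil   [vowel merger]
  giving Gazilan fohulzil.
The regular Gazilan reflex would be 'fohulzil', but the attested form is 'fohulzel'. The correspondence is irregular, so they are not cognates (the Gazilan form has a different source).

no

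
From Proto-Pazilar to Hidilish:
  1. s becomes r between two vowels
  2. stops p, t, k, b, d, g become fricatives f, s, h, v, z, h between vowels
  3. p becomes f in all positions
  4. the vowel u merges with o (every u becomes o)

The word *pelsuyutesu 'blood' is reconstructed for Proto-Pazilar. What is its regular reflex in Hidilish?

Hidilish: *pelsuyutesu
  pelsuyutesu → pelsuyuteru   [rhotacism]
  pelsuyuteru → pelsuyuseru   [intervocalic lenition]
  pelsuyuseru → felsuyuseru   [unconditioned shift]
  felsuyuseru → felsoyosero   [vowel merger]
  giving Hidilish felsoyosero.

felsoyosero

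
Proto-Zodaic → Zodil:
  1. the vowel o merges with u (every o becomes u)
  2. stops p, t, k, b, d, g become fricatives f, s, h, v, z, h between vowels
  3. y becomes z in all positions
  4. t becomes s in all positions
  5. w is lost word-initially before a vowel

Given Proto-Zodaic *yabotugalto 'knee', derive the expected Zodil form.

Zodil: *yabotugalto > yabutugaltu > yavusuhaltu > zavusuhaltu > zavusuhalsu  (by vowel merger, intervocalic lenition, unconditioned shift, unconditioned shift)

zavusuhalsu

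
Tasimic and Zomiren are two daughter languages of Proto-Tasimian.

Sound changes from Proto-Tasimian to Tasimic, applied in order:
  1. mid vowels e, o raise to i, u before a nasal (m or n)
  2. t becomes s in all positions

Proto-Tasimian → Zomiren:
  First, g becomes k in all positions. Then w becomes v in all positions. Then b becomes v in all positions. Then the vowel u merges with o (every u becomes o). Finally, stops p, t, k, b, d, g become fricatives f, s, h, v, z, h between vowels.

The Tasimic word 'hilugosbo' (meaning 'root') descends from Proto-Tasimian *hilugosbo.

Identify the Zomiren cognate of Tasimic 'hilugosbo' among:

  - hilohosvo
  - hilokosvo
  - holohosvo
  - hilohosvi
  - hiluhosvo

hilohosvo

Zomiren: *hilugosbo
  hilugosbo → hilukosbo   [unconditioned shift]
  hilukosbo (rule 2 does not apply)
  hilukosbo → hilukosvo   [unconditioned shift]
  hilukosvo → hilokosvo   [vowel merger]
  hilokosvo → hilohosvo   [intervocalic lenition]
  giving Zomiren hilohosvo.
Among the options, 'hilohosvo' alone shows every Zomiren change applied in order.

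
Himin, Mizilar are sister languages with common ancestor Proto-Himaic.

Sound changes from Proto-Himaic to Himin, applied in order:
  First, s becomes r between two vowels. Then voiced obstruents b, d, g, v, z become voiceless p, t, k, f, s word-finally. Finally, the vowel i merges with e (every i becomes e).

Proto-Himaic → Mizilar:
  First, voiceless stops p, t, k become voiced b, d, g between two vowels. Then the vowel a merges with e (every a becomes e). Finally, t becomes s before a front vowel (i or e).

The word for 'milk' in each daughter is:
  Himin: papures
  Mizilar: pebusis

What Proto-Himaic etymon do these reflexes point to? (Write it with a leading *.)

Position 3: Himin has p, Mizilar has b. Taking the neighbouring segments as reconstructed: Himin p can only go back to *p; Mizilar b could go back to *p or *b — the one source consistent with every daughter is *p.
Position 2: Himin has a, Mizilar has e. Himin preserves a here (none of its changes turn any other segment into a), so the proto-segment is *a.
Position 5: Himin has r, Mizilar has s. Taking the neighbouring segments as reconstructed: Himin r could go back to *s or *r; Mizilar s can only go back to *s — the one source consistent with every daughter is *s.
Continuing position by position gives *papusis; check it forward:
Himin: start from *papusis.
  rule 1 (rhotacism): papusis → papuris
  rule 2: no change — papuris
  rule 3 (vowel merger): papuris → papures
  ⇒ Himin papures
Mizilar: start from *papusis.
  rule 1 (intervocalic voicing): papusis → pabusis
  rule 2 (vowel merger): pabusis → pebusis
  rule 3: no change — pebusis
  ⇒ Mizilar pebusis
No other proto-form is consistent with every reflex, so the reconstruction is *papusis.

*papusis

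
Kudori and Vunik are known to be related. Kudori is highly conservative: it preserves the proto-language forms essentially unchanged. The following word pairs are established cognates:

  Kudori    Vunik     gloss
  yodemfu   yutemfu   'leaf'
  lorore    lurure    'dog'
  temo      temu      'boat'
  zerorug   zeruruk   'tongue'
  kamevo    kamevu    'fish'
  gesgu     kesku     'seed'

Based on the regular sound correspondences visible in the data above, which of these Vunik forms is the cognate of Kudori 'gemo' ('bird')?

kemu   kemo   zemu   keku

gesgu ~ kesku — Kudori g corresponds to Vunik k word-initially before a front vowel.
temo ~ temu, kamevo ~ kamevu — Kudori o corresponds to Vunik u word-finally.
Applying these to Kudori 'gemo':
  gemo → kemo   (g→k word-initially before a front vowel)
  kemo → kemu   (o→u word-finally)
So the Vunik cognate is 'kemu'.

kemu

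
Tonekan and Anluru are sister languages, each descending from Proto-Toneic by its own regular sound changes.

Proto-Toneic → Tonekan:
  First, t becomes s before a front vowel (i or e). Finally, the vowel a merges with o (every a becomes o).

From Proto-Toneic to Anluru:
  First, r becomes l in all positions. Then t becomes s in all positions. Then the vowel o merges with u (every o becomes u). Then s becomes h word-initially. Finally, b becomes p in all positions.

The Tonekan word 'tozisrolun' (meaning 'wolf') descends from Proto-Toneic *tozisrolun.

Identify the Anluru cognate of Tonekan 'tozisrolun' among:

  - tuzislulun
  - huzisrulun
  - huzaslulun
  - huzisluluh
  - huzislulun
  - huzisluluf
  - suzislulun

Anluru: *tozisrolun
  tozisrolun → tozislolun   [unconditioned shift]
  tozislolun → sozislolun   [unconditioned shift]
  sozislolun → suzislulun   [vowel merger]
  suzislulun → huzislulun   [debuccalisation]
  huzislulun (rule 5 does not apply)
  giving Anluru huzislulun.

huzislulun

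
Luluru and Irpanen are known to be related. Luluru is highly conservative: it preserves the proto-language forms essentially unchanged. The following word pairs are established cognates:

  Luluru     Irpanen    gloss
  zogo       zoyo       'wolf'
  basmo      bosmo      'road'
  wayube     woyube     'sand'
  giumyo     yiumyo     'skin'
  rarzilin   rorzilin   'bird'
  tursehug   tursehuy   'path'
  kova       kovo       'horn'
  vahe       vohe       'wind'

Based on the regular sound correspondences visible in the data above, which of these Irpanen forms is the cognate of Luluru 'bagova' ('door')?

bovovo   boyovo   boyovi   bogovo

boyovo

basmo ~ bosmo, wayube ~ woyube — Luluru a corresponds to Irpanen o after a consonant, before a consonant other than r, m, n, p, b, f, v.
zogo ~ zoyo — Luluru g corresponds to Irpanen y between vowels (before a back vowel).
kova ~ kovo — Luluru a corresponds to Irpanen o word-finally.
Applying these to Luluru 'bagova':
  bagova → bogova   (a→o after a consonant, before a consonant other than r, m, n, p, b, f, v)
  bogova → boyova   (g→y between vowels (before a back vowel))
  boyova → boyovo   (a→o word-finally)
So the Irpanen cognate is 'boyovo'.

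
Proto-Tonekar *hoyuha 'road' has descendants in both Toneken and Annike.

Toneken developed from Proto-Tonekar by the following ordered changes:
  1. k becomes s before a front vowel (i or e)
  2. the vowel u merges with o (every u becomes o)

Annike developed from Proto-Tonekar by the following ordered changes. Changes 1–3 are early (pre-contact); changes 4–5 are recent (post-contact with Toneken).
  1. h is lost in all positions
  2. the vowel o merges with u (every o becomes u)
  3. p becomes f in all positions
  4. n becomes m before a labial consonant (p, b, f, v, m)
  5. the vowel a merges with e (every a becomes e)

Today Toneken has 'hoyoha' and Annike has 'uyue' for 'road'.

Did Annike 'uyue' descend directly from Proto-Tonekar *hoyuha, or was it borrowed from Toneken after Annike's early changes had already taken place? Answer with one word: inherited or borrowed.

If inherited, *hoyuha would pass through all of Annike's changes:
Annike: *hoyuha
  hoyuha → oyua   [h-loss]
  oyua → uyua   [vowel merger]
  uyua (rule 3 does not apply)
  uyua (rule 4 does not apply)
  uyua → uyue   [vowel merger]
  giving Annike uyue.
If borrowed from Toneken 'hoyoha' after the early changes, it would undergo only the recent ones:
  rule 4 (nasal place assimilation): no change (hoyoha)
  rule 5 (vowel merger): hoyoha → hoyohe
  ⇒ as a loan: hoyohe
Annike 'uyue' matches the inherited outcome exactly, so it is an inherited cognate, not a loan.

inherited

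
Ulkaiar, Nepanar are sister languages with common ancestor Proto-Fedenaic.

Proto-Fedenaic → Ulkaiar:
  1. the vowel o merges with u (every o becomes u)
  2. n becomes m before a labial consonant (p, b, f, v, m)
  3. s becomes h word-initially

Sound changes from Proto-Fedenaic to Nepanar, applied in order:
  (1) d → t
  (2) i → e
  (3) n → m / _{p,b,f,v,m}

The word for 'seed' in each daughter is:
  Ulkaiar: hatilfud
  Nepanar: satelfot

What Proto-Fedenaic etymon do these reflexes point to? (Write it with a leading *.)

Position 4: Ulkaiar has i, Nepanar has e. Ulkaiar preserves i here (none of its changes turn any other segment into i), so the proto-segment is *i.
Position 1: Ulkaiar has h, Nepanar has s. Nepanar preserves s here (none of its changes turn any other segment into s), so the proto-segment is *s.
Position 8: Ulkaiar has d, Nepanar has t. Ulkaiar preserves d here (none of its changes turn any other segment into d), so the proto-segment is *d.
Continuing position by position gives *satilfod; check it forward:
Ulkaiar: *satilfod > satilfud > hatilfud  (by vowel merger, debuccalisation)
Nepanar: start from *satilfod.
  rule 1 (unconditioned shift): satilfod → satilfot
  rule 2 (vowel merger): satilfot → satelfot
  rule 3: no change — satelfot
  ⇒ Nepanar satelfot
Only *satilfod yields all of Ulkaiar hatilfud, Nepanar satelfot.

*satilfod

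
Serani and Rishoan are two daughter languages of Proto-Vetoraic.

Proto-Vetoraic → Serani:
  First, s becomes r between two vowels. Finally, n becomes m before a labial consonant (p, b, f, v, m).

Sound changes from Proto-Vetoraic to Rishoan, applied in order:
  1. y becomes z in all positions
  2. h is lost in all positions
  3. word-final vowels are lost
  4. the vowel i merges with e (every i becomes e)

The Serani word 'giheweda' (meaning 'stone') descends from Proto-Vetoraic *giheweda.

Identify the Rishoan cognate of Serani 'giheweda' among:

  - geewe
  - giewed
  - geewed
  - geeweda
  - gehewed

geewed

Rishoan: *giheweda > gieweda > giewed > geewed  (by h-loss, apocope, vowel merger)
Among the options, 'geewed' alone shows every Rishoan change applied in order.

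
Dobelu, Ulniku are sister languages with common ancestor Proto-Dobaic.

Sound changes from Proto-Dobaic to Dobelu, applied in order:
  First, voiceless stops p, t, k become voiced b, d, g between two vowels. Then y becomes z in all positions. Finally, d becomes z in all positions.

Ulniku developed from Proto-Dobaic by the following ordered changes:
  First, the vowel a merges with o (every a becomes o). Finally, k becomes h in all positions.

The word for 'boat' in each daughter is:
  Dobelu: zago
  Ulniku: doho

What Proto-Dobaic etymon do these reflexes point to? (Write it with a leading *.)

Position 1: Dobelu has z, Ulniku has d. Ulniku preserves d here (none of its changes turn any other segment into d), so the proto-segment is *d.
Position 3: Dobelu has g, Ulniku has h. Taking the neighbouring segments as reconstructed: Dobelu g could go back to *k or *g; Ulniku h could go back to *k or *h — the one source consistent with every daughter is *k.
Position 2: Dobelu has a, Ulniku has o. Dobelu preserves a here (none of its changes turn any other segment into a), so the proto-segment is *a.
Continuing position by position gives *dako; check it forward:
Dobelu: start from *dako.
  rule 1 (intervocalic voicing): dako → dago
  rule 2: no change — dago
  rule 3 (unconditioned shift): dago → zago
  ⇒ Dobelu zago
Ulniku: start from *dako.
  rule 1 (vowel merger): dako → doko
  rule 2 (unconditioned shift): doko → doho
  ⇒ Ulniku doho
Only *dako yields all of Dobelu zago, Ulniku doho.

*dako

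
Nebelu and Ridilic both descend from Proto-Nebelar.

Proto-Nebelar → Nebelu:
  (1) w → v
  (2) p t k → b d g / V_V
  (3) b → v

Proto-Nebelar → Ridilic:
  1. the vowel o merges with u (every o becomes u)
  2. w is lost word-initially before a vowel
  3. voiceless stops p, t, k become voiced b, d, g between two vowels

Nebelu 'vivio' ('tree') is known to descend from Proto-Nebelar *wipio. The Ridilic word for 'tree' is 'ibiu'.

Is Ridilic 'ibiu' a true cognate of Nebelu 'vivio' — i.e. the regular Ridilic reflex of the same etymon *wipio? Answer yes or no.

yes

Derive the expected Ridilic reflex of *wipio:
Ridilic: *wipio > wipiu > ipiu > ibiu  (by vowel merger, glide loss, intervocalic voicing)
Ridilic 'ibiu' matches the regular reflex exactly, so the pair is cognate.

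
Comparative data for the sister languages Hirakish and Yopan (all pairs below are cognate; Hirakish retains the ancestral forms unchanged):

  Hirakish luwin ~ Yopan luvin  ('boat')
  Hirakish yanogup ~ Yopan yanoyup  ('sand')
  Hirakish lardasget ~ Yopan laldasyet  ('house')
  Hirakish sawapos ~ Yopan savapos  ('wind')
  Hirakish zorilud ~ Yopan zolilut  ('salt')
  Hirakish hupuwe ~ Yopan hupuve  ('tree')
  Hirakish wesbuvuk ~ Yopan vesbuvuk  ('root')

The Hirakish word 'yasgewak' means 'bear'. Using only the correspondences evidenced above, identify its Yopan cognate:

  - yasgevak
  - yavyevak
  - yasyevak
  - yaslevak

yasyevak

lardasget ~ laldasyet — Hirakish g corresponds to Yopan y after a consonant, before a front vowel.
sawapos ~ savapos — Hirakish w corresponds to Yopan v between vowels (before a back vowel).
Applying these to Hirakish 'yasgewak':
  yasgewak → yasyewak   (g→y after a consonant, before a front vowel)
  yasyewak → yasyevak   (w→v between vowels (before a back vowel))
So the Yopan cognate is 'yasyevak'.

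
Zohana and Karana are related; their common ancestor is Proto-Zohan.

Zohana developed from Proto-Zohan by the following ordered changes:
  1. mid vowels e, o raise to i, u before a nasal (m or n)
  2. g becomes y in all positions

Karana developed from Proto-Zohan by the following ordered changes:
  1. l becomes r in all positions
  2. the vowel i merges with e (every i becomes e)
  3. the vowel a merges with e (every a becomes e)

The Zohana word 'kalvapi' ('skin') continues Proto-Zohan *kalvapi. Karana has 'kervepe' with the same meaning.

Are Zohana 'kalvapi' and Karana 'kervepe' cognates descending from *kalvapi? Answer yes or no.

Derive the expected Karana reflex of *kalvapi:
Karana: *kalvapi > karvapi > karvape > kervepe  (by unconditioned shift, vowel merger, vowel merger)
Karana 'kervepe' matches the regular reflex exactly, so the pair is cognate.

yes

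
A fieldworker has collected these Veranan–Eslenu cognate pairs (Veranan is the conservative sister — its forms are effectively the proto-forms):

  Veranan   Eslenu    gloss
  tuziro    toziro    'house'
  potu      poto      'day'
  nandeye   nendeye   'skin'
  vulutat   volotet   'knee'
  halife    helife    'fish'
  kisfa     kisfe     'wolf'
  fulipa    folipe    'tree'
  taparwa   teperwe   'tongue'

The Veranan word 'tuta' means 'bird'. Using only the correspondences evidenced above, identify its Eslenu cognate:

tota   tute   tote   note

tote

tuziro ~ toziro, vulutat ~ volotet — Veranan u corresponds to Eslenu o after a consonant, before a consonant other than r, m, n, p, b, f, v.
kisfa ~ kisfe, fulipa ~ folipe — Veranan a corresponds to Eslenu e word-finally.
Applying these to Veranan 'tuta':
  tuta → tota   (u→o after a consonant, before a consonant other than r, m, n, p, b, f, v)
  tota → tote   (a→e word-finally)
So the Eslenu cognate is 'tote'.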